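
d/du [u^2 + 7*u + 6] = 2*u + 7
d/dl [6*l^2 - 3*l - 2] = 12*l - 3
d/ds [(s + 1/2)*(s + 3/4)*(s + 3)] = 3*s^2 + 17*s/2 + 33/8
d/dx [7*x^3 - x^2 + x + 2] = 21*x^2 - 2*x + 1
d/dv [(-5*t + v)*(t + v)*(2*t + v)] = -13*t^2 - 4*t*v + 3*v^2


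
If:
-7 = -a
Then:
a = 7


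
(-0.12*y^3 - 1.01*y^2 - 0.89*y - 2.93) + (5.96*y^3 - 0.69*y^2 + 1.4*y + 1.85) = 5.84*y^3 - 1.7*y^2 + 0.51*y - 1.08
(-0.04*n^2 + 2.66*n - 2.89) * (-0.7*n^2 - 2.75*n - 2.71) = 0.028*n^4 - 1.752*n^3 - 5.1836*n^2 + 0.7389*n + 7.8319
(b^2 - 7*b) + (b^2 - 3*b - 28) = 2*b^2 - 10*b - 28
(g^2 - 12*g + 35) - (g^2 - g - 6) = 41 - 11*g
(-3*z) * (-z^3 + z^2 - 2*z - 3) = 3*z^4 - 3*z^3 + 6*z^2 + 9*z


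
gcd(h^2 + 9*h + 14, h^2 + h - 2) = h + 2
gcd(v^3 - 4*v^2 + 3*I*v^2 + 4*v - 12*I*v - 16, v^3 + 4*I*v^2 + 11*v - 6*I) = v - I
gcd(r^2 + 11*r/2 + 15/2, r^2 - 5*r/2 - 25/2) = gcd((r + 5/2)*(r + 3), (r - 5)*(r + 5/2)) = r + 5/2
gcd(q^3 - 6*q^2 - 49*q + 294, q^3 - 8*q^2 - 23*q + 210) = q^2 - 13*q + 42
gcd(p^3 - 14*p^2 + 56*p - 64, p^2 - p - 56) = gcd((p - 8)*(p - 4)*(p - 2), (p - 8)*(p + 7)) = p - 8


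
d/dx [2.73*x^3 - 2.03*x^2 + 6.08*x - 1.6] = 8.19*x^2 - 4.06*x + 6.08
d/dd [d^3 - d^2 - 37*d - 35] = 3*d^2 - 2*d - 37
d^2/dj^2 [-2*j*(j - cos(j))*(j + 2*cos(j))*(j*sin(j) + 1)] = 2*j^4*sin(j) + 4*j^3*sin(2*j) - 16*j^3*cos(j) - 25*j^2*sin(j) - 9*j^2*sin(3*j) + 2*j^2*cos(j) - 12*j^2*cos(2*j) + 8*j*sin(j) - 6*j*sin(2*j) + 4*j*cos(j) - 8*j*cos(2*j) + 12*j*cos(3*j) - 12*j + 2*sin(j) - 8*sin(2*j) + 2*sin(3*j) - 4*cos(j)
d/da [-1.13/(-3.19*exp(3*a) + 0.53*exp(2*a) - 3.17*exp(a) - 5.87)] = (-10.8141*exp(2*a) + 1.1978*exp(a) - 3.5821)*exp(a)/(3.19*exp(3*a) - 0.53*exp(2*a) + 3.17*exp(a) + 5.87)^2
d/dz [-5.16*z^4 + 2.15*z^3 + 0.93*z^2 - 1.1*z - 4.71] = -20.64*z^3 + 6.45*z^2 + 1.86*z - 1.1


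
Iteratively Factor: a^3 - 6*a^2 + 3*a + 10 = (a - 5)*(a^2 - a - 2) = (a - 5)*(a + 1)*(a - 2)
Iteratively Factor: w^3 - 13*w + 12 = (w - 1)*(w^2 + w - 12) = (w - 1)*(w + 4)*(w - 3)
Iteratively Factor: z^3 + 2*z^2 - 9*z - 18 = (z - 3)*(z^2 + 5*z + 6) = (z - 3)*(z + 3)*(z + 2)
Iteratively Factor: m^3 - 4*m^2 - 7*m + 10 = (m - 1)*(m^2 - 3*m - 10) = (m - 5)*(m - 1)*(m + 2)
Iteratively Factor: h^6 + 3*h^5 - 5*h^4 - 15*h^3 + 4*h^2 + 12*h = (h + 3)*(h^5 - 5*h^3 + 4*h) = h*(h + 3)*(h^4 - 5*h^2 + 4) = h*(h + 1)*(h + 3)*(h^3 - h^2 - 4*h + 4) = h*(h + 1)*(h + 2)*(h + 3)*(h^2 - 3*h + 2) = h*(h - 1)*(h + 1)*(h + 2)*(h + 3)*(h - 2)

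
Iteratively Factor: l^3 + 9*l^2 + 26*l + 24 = (l + 4)*(l^2 + 5*l + 6) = (l + 3)*(l + 4)*(l + 2)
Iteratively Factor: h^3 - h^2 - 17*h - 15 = (h + 3)*(h^2 - 4*h - 5) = (h + 1)*(h + 3)*(h - 5)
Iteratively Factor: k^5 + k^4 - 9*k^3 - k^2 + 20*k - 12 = (k + 2)*(k^4 - k^3 - 7*k^2 + 13*k - 6) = (k + 2)*(k + 3)*(k^3 - 4*k^2 + 5*k - 2) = (k - 1)*(k + 2)*(k + 3)*(k^2 - 3*k + 2) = (k - 2)*(k - 1)*(k + 2)*(k + 3)*(k - 1)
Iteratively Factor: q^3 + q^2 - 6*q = (q + 3)*(q^2 - 2*q) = q*(q + 3)*(q - 2)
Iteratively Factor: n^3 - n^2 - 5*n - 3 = (n - 3)*(n^2 + 2*n + 1) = (n - 3)*(n + 1)*(n + 1)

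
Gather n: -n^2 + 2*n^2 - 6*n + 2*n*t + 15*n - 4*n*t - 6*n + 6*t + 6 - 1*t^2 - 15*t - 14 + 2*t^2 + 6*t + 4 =n^2 + n*(3 - 2*t) + t^2 - 3*t - 4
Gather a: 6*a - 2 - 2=6*a - 4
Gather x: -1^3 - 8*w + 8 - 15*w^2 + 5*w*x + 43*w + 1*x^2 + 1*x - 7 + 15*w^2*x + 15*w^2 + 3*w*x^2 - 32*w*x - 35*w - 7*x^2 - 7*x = x^2*(3*w - 6) + x*(15*w^2 - 27*w - 6)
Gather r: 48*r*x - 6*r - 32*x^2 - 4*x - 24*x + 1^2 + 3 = r*(48*x - 6) - 32*x^2 - 28*x + 4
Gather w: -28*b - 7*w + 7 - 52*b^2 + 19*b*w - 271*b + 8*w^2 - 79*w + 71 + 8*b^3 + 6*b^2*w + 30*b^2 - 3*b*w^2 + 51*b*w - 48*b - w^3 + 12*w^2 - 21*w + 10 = 8*b^3 - 22*b^2 - 347*b - w^3 + w^2*(20 - 3*b) + w*(6*b^2 + 70*b - 107) + 88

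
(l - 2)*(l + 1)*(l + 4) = l^3 + 3*l^2 - 6*l - 8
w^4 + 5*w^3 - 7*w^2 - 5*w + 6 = (w - 1)^2*(w + 1)*(w + 6)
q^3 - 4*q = q*(q - 2)*(q + 2)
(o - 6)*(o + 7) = o^2 + o - 42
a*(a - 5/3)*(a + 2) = a^3 + a^2/3 - 10*a/3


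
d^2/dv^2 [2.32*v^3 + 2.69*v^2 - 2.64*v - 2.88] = 13.92*v + 5.38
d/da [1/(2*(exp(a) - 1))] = -1/(8*sinh(a/2)^2)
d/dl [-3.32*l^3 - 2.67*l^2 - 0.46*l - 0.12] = -9.96*l^2 - 5.34*l - 0.46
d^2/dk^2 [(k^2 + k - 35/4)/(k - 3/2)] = -80/(8*k^3 - 36*k^2 + 54*k - 27)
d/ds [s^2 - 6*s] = 2*s - 6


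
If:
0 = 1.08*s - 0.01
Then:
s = 0.01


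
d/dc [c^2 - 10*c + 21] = 2*c - 10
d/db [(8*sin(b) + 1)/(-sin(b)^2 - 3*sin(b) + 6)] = (8*sin(b)^2 + 2*sin(b) + 51)*cos(b)/(sin(b)^2 + 3*sin(b) - 6)^2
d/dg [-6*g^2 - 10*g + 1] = -12*g - 10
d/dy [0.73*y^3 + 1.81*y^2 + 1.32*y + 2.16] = 2.19*y^2 + 3.62*y + 1.32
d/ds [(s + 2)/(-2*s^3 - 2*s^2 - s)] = 2*(2*s^3 + 7*s^2 + 4*s + 1)/(s^2*(4*s^4 + 8*s^3 + 8*s^2 + 4*s + 1))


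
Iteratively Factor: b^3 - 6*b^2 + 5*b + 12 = (b + 1)*(b^2 - 7*b + 12) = (b - 3)*(b + 1)*(b - 4)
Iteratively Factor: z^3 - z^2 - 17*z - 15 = (z - 5)*(z^2 + 4*z + 3) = (z - 5)*(z + 3)*(z + 1)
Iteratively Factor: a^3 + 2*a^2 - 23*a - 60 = (a + 4)*(a^2 - 2*a - 15) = (a - 5)*(a + 4)*(a + 3)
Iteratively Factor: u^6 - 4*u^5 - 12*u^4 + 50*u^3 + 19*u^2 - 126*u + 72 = (u - 4)*(u^5 - 12*u^3 + 2*u^2 + 27*u - 18) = (u - 4)*(u + 2)*(u^4 - 2*u^3 - 8*u^2 + 18*u - 9) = (u - 4)*(u - 1)*(u + 2)*(u^3 - u^2 - 9*u + 9) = (u - 4)*(u - 1)^2*(u + 2)*(u^2 - 9) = (u - 4)*(u - 3)*(u - 1)^2*(u + 2)*(u + 3)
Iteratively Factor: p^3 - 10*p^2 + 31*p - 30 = (p - 5)*(p^2 - 5*p + 6) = (p - 5)*(p - 3)*(p - 2)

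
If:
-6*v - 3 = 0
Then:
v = -1/2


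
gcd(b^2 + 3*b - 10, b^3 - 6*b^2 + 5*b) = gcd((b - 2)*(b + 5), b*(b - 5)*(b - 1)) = 1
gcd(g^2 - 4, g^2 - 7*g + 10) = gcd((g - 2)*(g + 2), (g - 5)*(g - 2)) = g - 2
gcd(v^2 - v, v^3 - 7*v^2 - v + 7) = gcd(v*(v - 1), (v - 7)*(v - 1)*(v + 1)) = v - 1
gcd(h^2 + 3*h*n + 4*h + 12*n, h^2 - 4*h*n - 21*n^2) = h + 3*n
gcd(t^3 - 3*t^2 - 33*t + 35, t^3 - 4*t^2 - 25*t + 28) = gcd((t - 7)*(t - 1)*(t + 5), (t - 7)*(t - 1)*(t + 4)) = t^2 - 8*t + 7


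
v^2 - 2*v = v*(v - 2)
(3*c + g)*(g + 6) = 3*c*g + 18*c + g^2 + 6*g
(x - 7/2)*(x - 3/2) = x^2 - 5*x + 21/4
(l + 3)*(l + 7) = l^2 + 10*l + 21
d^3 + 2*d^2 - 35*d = d*(d - 5)*(d + 7)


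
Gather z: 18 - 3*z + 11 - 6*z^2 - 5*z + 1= -6*z^2 - 8*z + 30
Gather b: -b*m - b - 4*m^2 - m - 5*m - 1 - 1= b*(-m - 1) - 4*m^2 - 6*m - 2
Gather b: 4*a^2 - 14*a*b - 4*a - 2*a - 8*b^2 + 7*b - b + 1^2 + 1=4*a^2 - 6*a - 8*b^2 + b*(6 - 14*a) + 2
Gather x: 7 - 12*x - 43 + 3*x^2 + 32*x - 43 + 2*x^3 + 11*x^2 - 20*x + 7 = 2*x^3 + 14*x^2 - 72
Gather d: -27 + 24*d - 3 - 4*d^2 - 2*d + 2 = -4*d^2 + 22*d - 28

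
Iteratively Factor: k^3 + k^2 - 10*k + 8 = (k - 1)*(k^2 + 2*k - 8) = (k - 1)*(k + 4)*(k - 2)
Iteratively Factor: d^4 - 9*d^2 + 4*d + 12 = (d + 1)*(d^3 - d^2 - 8*d + 12) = (d - 2)*(d + 1)*(d^2 + d - 6) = (d - 2)*(d + 1)*(d + 3)*(d - 2)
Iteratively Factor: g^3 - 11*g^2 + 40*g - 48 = (g - 4)*(g^2 - 7*g + 12) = (g - 4)*(g - 3)*(g - 4)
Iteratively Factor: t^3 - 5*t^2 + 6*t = (t - 2)*(t^2 - 3*t) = t*(t - 2)*(t - 3)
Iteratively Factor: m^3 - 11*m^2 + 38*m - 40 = (m - 4)*(m^2 - 7*m + 10) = (m - 5)*(m - 4)*(m - 2)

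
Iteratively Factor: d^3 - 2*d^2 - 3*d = (d - 3)*(d^2 + d) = d*(d - 3)*(d + 1)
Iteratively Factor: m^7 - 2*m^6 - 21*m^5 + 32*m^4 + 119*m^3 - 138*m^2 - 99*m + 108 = (m + 1)*(m^6 - 3*m^5 - 18*m^4 + 50*m^3 + 69*m^2 - 207*m + 108) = (m - 1)*(m + 1)*(m^5 - 2*m^4 - 20*m^3 + 30*m^2 + 99*m - 108) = (m - 4)*(m - 1)*(m + 1)*(m^4 + 2*m^3 - 12*m^2 - 18*m + 27) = (m - 4)*(m - 1)*(m + 1)*(m + 3)*(m^3 - m^2 - 9*m + 9) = (m - 4)*(m - 1)*(m + 1)*(m + 3)^2*(m^2 - 4*m + 3) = (m - 4)*(m - 1)^2*(m + 1)*(m + 3)^2*(m - 3)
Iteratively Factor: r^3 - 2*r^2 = (r)*(r^2 - 2*r) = r^2*(r - 2)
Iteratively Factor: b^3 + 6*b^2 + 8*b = (b + 2)*(b^2 + 4*b) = b*(b + 2)*(b + 4)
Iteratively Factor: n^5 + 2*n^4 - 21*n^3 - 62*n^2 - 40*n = (n + 1)*(n^4 + n^3 - 22*n^2 - 40*n) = n*(n + 1)*(n^3 + n^2 - 22*n - 40) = n*(n - 5)*(n + 1)*(n^2 + 6*n + 8) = n*(n - 5)*(n + 1)*(n + 2)*(n + 4)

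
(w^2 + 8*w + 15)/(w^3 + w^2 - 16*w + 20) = (w + 3)/(w^2 - 4*w + 4)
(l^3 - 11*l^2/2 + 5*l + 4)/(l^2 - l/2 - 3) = (2*l^2 - 7*l - 4)/(2*l + 3)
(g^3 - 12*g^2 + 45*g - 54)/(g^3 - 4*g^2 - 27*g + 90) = (g - 3)/(g + 5)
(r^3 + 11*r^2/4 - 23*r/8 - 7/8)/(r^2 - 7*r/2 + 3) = (8*r^3 + 22*r^2 - 23*r - 7)/(4*(2*r^2 - 7*r + 6))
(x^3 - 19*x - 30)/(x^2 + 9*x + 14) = (x^2 - 2*x - 15)/(x + 7)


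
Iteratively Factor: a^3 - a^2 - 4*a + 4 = (a - 1)*(a^2 - 4) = (a - 2)*(a - 1)*(a + 2)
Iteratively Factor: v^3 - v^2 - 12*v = (v - 4)*(v^2 + 3*v) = v*(v - 4)*(v + 3)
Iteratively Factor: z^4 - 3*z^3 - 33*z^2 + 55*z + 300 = (z + 3)*(z^3 - 6*z^2 - 15*z + 100) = (z - 5)*(z + 3)*(z^2 - z - 20) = (z - 5)^2*(z + 3)*(z + 4)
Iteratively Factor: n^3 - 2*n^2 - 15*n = (n)*(n^2 - 2*n - 15) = n*(n + 3)*(n - 5)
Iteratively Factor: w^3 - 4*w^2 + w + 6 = (w - 3)*(w^2 - w - 2) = (w - 3)*(w + 1)*(w - 2)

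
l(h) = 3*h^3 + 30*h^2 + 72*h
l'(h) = 9*h^2 + 60*h + 72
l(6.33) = 2418.74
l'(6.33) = 812.42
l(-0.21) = -13.82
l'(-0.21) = 59.80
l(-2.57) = -37.82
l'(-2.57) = -22.76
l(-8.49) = -284.76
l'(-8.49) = 211.32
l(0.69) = 64.95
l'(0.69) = 117.68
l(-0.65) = -34.95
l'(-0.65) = 36.80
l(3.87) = 901.83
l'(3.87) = 438.99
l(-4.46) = 9.48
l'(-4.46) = -16.58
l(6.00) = 2160.00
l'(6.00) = 756.00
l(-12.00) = -1728.00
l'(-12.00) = 648.00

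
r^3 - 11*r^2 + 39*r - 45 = (r - 5)*(r - 3)^2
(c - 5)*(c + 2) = c^2 - 3*c - 10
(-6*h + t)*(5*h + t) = -30*h^2 - h*t + t^2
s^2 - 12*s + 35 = (s - 7)*(s - 5)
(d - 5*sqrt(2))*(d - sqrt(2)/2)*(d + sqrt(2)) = d^3 - 9*sqrt(2)*d^2/2 - 6*d + 5*sqrt(2)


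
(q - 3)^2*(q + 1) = q^3 - 5*q^2 + 3*q + 9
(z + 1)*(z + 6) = z^2 + 7*z + 6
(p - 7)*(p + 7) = p^2 - 49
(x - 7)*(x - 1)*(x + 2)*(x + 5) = x^4 - x^3 - 39*x^2 - 31*x + 70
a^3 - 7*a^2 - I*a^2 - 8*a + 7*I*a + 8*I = (a - 8)*(a + 1)*(a - I)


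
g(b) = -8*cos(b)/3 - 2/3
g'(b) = 8*sin(b)/3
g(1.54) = -0.75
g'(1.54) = 2.67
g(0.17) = -3.29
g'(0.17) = 0.45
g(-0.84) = -2.45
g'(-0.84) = -1.99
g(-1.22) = -1.58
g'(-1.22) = -2.50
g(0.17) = -3.29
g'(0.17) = 0.45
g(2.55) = 1.55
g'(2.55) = 1.49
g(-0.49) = -3.02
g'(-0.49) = -1.26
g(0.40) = -3.12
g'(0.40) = 1.04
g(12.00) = -2.92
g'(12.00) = -1.43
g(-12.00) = -2.92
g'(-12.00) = 1.43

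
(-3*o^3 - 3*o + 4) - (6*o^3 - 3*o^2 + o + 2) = -9*o^3 + 3*o^2 - 4*o + 2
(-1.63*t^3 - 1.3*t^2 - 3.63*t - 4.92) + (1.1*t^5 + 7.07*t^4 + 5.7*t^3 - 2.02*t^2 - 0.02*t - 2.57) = 1.1*t^5 + 7.07*t^4 + 4.07*t^3 - 3.32*t^2 - 3.65*t - 7.49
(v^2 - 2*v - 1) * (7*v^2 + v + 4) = 7*v^4 - 13*v^3 - 5*v^2 - 9*v - 4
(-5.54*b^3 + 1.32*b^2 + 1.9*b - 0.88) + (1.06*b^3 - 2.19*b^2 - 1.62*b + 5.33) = -4.48*b^3 - 0.87*b^2 + 0.28*b + 4.45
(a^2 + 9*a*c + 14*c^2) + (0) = a^2 + 9*a*c + 14*c^2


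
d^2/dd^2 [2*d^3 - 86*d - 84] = 12*d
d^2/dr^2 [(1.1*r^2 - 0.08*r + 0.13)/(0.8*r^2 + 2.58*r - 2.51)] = (8.88178419700125e-16*r^4 - 4.6432*r^3 + 13.752*r^2 + 0.646080000000002*r + 15.076836)/(0.512*r^6 + 4.9536*r^5 + 11.15616*r^4 - 13.910328*r^3 - 35.002452*r^2 + 48.762774*r - 15.813251)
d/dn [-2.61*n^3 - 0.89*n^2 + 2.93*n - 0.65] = -7.83*n^2 - 1.78*n + 2.93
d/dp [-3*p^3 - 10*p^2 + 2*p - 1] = -9*p^2 - 20*p + 2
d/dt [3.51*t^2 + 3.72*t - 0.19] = 7.02*t + 3.72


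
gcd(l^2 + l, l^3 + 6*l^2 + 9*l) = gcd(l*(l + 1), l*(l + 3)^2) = l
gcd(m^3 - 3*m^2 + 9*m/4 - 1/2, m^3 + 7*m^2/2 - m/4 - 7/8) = m - 1/2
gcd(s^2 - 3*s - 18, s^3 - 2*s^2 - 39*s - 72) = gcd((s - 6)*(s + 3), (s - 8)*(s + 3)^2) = s + 3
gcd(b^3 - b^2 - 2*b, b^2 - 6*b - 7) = b + 1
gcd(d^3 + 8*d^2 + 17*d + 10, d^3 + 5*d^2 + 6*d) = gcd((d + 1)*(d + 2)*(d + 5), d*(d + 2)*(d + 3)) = d + 2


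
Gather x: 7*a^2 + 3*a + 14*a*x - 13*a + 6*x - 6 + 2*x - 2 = 7*a^2 - 10*a + x*(14*a + 8) - 8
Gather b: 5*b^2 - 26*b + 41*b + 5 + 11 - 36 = 5*b^2 + 15*b - 20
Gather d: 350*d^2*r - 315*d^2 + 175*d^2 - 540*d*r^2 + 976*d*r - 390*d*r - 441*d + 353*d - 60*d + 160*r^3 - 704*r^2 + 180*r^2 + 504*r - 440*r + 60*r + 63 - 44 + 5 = d^2*(350*r - 140) + d*(-540*r^2 + 586*r - 148) + 160*r^3 - 524*r^2 + 124*r + 24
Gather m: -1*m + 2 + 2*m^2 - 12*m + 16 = 2*m^2 - 13*m + 18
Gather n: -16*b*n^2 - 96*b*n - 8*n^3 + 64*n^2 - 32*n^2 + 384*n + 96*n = -8*n^3 + n^2*(32 - 16*b) + n*(480 - 96*b)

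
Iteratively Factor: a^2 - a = (a - 1)*(a)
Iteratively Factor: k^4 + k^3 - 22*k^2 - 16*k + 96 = (k - 4)*(k^3 + 5*k^2 - 2*k - 24) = (k - 4)*(k + 3)*(k^2 + 2*k - 8) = (k - 4)*(k + 3)*(k + 4)*(k - 2)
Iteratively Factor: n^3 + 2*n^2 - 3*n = (n + 3)*(n^2 - n) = (n - 1)*(n + 3)*(n)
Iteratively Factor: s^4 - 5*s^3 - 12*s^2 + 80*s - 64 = (s + 4)*(s^3 - 9*s^2 + 24*s - 16) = (s - 1)*(s + 4)*(s^2 - 8*s + 16) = (s - 4)*(s - 1)*(s + 4)*(s - 4)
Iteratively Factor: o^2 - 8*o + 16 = (o - 4)*(o - 4)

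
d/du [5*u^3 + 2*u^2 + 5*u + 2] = 15*u^2 + 4*u + 5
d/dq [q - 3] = 1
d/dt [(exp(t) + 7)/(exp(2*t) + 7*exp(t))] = -exp(-t)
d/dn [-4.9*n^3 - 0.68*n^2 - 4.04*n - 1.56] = -14.7*n^2 - 1.36*n - 4.04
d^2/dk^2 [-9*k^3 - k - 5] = -54*k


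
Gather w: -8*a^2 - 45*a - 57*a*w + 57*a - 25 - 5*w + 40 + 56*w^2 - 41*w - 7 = -8*a^2 + 12*a + 56*w^2 + w*(-57*a - 46) + 8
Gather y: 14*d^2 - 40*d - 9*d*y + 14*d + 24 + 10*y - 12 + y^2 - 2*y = 14*d^2 - 26*d + y^2 + y*(8 - 9*d) + 12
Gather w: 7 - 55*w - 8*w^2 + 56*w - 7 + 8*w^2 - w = 0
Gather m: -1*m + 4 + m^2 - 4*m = m^2 - 5*m + 4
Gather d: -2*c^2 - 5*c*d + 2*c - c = -2*c^2 - 5*c*d + c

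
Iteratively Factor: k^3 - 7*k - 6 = (k + 1)*(k^2 - k - 6) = (k + 1)*(k + 2)*(k - 3)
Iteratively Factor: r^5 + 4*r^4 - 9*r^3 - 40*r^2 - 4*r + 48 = (r + 2)*(r^4 + 2*r^3 - 13*r^2 - 14*r + 24) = (r + 2)^2*(r^3 - 13*r + 12) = (r - 3)*(r + 2)^2*(r^2 + 3*r - 4) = (r - 3)*(r - 1)*(r + 2)^2*(r + 4)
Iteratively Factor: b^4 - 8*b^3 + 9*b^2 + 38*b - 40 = (b + 2)*(b^3 - 10*b^2 + 29*b - 20) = (b - 4)*(b + 2)*(b^2 - 6*b + 5) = (b - 5)*(b - 4)*(b + 2)*(b - 1)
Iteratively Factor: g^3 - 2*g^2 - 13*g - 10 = (g + 2)*(g^2 - 4*g - 5) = (g - 5)*(g + 2)*(g + 1)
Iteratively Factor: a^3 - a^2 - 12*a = (a + 3)*(a^2 - 4*a) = (a - 4)*(a + 3)*(a)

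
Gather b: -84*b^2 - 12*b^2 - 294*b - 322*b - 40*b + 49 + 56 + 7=-96*b^2 - 656*b + 112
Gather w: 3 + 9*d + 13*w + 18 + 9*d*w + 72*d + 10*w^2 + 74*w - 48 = 81*d + 10*w^2 + w*(9*d + 87) - 27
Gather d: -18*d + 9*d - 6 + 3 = -9*d - 3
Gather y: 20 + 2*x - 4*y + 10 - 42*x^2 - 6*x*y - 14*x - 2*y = -42*x^2 - 12*x + y*(-6*x - 6) + 30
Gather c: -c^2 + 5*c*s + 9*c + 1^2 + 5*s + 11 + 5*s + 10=-c^2 + c*(5*s + 9) + 10*s + 22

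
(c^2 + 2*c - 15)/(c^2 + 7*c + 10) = (c - 3)/(c + 2)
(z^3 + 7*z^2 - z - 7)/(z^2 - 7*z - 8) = (z^2 + 6*z - 7)/(z - 8)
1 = 1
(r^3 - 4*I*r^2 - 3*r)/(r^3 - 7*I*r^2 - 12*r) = (r - I)/(r - 4*I)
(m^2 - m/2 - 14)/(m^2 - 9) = (m^2 - m/2 - 14)/(m^2 - 9)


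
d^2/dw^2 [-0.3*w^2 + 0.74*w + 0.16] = -0.600000000000000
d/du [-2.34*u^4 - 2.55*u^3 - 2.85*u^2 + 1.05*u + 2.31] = -9.36*u^3 - 7.65*u^2 - 5.7*u + 1.05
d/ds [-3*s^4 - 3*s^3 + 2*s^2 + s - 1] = -12*s^3 - 9*s^2 + 4*s + 1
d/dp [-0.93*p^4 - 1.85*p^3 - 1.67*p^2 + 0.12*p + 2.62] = -3.72*p^3 - 5.55*p^2 - 3.34*p + 0.12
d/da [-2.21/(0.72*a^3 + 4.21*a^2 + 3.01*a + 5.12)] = (4.7736*a^2 + 18.6082*a + 6.6521)/(0.72*a^3 + 4.21*a^2 + 3.01*a + 5.12)^2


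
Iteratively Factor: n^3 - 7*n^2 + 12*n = (n - 4)*(n^2 - 3*n) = n*(n - 4)*(n - 3)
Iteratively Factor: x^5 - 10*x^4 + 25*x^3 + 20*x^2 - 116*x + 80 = (x - 1)*(x^4 - 9*x^3 + 16*x^2 + 36*x - 80) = (x - 5)*(x - 1)*(x^3 - 4*x^2 - 4*x + 16) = (x - 5)*(x - 2)*(x - 1)*(x^2 - 2*x - 8) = (x - 5)*(x - 2)*(x - 1)*(x + 2)*(x - 4)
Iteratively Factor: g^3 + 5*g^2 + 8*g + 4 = (g + 2)*(g^2 + 3*g + 2) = (g + 2)^2*(g + 1)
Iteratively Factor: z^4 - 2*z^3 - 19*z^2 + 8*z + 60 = (z + 2)*(z^3 - 4*z^2 - 11*z + 30) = (z - 2)*(z + 2)*(z^2 - 2*z - 15) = (z - 5)*(z - 2)*(z + 2)*(z + 3)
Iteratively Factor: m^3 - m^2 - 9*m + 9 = (m + 3)*(m^2 - 4*m + 3) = (m - 1)*(m + 3)*(m - 3)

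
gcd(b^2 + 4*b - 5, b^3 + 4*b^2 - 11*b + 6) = b - 1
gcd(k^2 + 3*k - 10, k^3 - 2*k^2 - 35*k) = k + 5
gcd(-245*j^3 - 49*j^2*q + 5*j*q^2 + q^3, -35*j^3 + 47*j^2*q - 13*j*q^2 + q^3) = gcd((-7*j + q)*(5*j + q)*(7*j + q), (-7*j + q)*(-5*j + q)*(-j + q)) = -7*j + q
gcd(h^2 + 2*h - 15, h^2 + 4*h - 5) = h + 5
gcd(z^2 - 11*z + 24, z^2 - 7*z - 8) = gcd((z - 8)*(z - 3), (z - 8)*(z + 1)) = z - 8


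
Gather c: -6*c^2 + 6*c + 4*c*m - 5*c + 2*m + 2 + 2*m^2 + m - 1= -6*c^2 + c*(4*m + 1) + 2*m^2 + 3*m + 1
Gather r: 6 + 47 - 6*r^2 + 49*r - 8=-6*r^2 + 49*r + 45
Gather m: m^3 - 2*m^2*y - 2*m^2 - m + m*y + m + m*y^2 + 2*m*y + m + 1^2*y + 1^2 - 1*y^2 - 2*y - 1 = m^3 + m^2*(-2*y - 2) + m*(y^2 + 3*y + 1) - y^2 - y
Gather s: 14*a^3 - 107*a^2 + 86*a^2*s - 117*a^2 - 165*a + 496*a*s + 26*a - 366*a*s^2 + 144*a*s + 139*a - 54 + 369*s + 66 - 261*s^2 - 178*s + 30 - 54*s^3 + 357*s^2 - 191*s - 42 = 14*a^3 - 224*a^2 - 54*s^3 + s^2*(96 - 366*a) + s*(86*a^2 + 640*a)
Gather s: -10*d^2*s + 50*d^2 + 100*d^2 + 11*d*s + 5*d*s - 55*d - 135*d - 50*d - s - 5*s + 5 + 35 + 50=150*d^2 - 240*d + s*(-10*d^2 + 16*d - 6) + 90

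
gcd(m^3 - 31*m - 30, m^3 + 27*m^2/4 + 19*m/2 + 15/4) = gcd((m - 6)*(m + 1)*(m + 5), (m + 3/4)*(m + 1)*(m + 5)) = m^2 + 6*m + 5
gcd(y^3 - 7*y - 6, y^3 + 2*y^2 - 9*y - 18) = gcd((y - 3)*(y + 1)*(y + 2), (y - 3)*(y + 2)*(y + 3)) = y^2 - y - 6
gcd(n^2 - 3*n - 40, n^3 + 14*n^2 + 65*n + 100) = n + 5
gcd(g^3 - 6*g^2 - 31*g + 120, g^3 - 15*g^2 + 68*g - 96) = g^2 - 11*g + 24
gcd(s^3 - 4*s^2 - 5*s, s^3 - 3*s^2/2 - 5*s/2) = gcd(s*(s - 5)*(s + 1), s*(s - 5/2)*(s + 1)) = s^2 + s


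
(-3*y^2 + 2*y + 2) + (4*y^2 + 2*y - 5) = y^2 + 4*y - 3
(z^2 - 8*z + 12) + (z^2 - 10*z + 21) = 2*z^2 - 18*z + 33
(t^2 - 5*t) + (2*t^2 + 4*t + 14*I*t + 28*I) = 3*t^2 - t + 14*I*t + 28*I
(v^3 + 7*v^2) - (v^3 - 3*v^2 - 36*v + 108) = 10*v^2 + 36*v - 108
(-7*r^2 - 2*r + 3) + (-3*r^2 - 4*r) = -10*r^2 - 6*r + 3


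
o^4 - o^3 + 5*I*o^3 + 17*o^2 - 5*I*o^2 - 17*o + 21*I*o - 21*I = (o - 3*I)*(o + 7*I)*(-I*o + 1)*(I*o - I)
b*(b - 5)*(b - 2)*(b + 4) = b^4 - 3*b^3 - 18*b^2 + 40*b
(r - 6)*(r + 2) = r^2 - 4*r - 12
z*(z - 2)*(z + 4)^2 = z^4 + 6*z^3 - 32*z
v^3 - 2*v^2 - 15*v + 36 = (v - 3)^2*(v + 4)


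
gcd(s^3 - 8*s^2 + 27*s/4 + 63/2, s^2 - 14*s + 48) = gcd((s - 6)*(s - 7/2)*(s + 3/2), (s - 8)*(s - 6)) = s - 6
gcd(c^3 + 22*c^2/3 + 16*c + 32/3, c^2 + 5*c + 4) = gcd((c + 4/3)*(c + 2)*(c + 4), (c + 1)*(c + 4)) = c + 4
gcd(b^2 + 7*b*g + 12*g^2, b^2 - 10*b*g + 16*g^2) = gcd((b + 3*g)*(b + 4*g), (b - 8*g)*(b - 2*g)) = 1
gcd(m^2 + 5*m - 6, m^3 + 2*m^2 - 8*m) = 1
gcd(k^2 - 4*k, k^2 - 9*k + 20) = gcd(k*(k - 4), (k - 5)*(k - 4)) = k - 4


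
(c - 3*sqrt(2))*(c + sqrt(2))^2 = c^3 - sqrt(2)*c^2 - 10*c - 6*sqrt(2)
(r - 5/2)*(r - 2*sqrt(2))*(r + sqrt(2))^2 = r^4 - 5*r^3/2 - 6*r^2 - 4*sqrt(2)*r + 15*r + 10*sqrt(2)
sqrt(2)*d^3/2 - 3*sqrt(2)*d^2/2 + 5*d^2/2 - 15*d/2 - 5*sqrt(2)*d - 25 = (d - 5)*(d + 5*sqrt(2)/2)*(sqrt(2)*d/2 + sqrt(2))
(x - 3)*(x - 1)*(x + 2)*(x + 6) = x^4 + 4*x^3 - 17*x^2 - 24*x + 36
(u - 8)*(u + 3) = u^2 - 5*u - 24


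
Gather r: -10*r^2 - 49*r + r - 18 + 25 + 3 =-10*r^2 - 48*r + 10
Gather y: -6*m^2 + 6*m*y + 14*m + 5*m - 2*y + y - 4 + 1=-6*m^2 + 19*m + y*(6*m - 1) - 3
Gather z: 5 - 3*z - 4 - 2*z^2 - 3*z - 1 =-2*z^2 - 6*z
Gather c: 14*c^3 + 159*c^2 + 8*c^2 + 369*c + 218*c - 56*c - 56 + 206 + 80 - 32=14*c^3 + 167*c^2 + 531*c + 198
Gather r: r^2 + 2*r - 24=r^2 + 2*r - 24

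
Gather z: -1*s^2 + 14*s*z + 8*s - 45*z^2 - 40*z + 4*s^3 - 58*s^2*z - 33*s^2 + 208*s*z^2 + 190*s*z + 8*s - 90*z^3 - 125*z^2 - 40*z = 4*s^3 - 34*s^2 + 16*s - 90*z^3 + z^2*(208*s - 170) + z*(-58*s^2 + 204*s - 80)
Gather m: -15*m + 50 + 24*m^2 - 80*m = 24*m^2 - 95*m + 50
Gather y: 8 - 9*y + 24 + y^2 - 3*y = y^2 - 12*y + 32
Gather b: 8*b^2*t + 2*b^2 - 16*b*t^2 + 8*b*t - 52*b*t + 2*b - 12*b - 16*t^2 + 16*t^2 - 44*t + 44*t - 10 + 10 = b^2*(8*t + 2) + b*(-16*t^2 - 44*t - 10)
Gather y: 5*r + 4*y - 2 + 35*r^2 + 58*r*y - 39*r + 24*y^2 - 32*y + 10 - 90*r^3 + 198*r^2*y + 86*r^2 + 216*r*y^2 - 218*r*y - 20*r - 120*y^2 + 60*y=-90*r^3 + 121*r^2 - 54*r + y^2*(216*r - 96) + y*(198*r^2 - 160*r + 32) + 8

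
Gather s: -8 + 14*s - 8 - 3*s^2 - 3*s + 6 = -3*s^2 + 11*s - 10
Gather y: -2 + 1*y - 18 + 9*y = 10*y - 20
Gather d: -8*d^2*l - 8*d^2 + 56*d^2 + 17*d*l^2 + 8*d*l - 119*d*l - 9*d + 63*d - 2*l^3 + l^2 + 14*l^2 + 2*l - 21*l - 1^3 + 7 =d^2*(48 - 8*l) + d*(17*l^2 - 111*l + 54) - 2*l^3 + 15*l^2 - 19*l + 6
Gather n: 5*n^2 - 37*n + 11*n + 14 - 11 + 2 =5*n^2 - 26*n + 5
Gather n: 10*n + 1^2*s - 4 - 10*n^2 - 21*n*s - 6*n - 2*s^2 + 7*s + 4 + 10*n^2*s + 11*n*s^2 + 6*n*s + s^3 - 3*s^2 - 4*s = n^2*(10*s - 10) + n*(11*s^2 - 15*s + 4) + s^3 - 5*s^2 + 4*s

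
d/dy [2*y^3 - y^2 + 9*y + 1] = 6*y^2 - 2*y + 9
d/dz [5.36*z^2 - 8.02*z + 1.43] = 10.72*z - 8.02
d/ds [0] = 0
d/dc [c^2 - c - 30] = 2*c - 1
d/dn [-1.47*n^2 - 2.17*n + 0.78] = -2.94*n - 2.17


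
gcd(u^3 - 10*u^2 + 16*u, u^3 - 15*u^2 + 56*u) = u^2 - 8*u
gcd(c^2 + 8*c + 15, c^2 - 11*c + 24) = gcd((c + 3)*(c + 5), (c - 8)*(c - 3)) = 1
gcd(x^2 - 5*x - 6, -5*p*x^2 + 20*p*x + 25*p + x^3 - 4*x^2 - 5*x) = x + 1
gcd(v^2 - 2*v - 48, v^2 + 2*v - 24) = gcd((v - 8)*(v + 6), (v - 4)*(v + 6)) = v + 6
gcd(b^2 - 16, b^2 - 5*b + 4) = b - 4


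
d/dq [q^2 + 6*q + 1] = 2*q + 6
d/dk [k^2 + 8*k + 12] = 2*k + 8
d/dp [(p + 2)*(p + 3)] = 2*p + 5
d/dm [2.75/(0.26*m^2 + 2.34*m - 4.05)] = (-1.43*m - 6.435)/(0.26*m^2 + 2.34*m - 4.05)^2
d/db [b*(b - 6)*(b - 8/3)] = 3*b^2 - 52*b/3 + 16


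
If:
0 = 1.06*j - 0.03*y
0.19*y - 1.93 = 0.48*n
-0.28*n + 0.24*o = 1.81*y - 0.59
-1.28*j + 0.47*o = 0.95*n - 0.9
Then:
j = -0.01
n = -4.18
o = -10.40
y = -0.41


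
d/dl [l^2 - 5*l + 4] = 2*l - 5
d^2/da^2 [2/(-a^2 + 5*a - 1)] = 4*(a^2 - 5*a - (2*a - 5)^2 + 1)/(a^2 - 5*a + 1)^3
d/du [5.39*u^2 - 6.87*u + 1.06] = 10.78*u - 6.87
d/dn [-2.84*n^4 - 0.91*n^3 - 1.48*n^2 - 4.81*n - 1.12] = -11.36*n^3 - 2.73*n^2 - 2.96*n - 4.81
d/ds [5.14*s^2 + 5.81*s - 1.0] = 10.28*s + 5.81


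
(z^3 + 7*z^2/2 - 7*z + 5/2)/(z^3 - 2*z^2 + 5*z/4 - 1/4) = 2*(z + 5)/(2*z - 1)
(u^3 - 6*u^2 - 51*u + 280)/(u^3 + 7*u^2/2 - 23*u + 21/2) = 2*(u^2 - 13*u + 40)/(2*u^2 - 7*u + 3)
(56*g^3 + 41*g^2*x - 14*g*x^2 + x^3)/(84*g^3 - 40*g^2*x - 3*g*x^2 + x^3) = (-8*g^2 - 7*g*x + x^2)/(-12*g^2 + 4*g*x + x^2)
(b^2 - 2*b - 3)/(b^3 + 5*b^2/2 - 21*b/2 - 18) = 2*(b + 1)/(2*b^2 + 11*b + 12)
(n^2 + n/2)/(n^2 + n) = (n + 1/2)/(n + 1)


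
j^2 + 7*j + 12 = (j + 3)*(j + 4)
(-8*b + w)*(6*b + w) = -48*b^2 - 2*b*w + w^2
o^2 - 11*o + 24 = (o - 8)*(o - 3)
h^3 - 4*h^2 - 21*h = h*(h - 7)*(h + 3)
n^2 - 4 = (n - 2)*(n + 2)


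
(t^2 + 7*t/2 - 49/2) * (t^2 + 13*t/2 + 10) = t^4 + 10*t^3 + 33*t^2/4 - 497*t/4 - 245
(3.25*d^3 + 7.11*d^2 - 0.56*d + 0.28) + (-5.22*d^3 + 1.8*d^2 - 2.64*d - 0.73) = -1.97*d^3 + 8.91*d^2 - 3.2*d - 0.45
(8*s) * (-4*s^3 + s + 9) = -32*s^4 + 8*s^2 + 72*s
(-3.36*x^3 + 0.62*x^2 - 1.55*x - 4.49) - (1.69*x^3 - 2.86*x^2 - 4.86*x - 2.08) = -5.05*x^3 + 3.48*x^2 + 3.31*x - 2.41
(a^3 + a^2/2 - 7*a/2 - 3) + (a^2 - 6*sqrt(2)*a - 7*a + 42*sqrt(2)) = a^3 + 3*a^2/2 - 21*a/2 - 6*sqrt(2)*a - 3 + 42*sqrt(2)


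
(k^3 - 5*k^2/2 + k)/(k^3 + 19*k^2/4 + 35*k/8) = 4*(2*k^2 - 5*k + 2)/(8*k^2 + 38*k + 35)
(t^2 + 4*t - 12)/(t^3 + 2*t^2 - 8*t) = (t + 6)/(t*(t + 4))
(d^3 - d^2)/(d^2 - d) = d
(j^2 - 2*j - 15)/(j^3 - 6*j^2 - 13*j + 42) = (j - 5)/(j^2 - 9*j + 14)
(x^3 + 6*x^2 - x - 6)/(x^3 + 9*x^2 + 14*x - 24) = (x + 1)/(x + 4)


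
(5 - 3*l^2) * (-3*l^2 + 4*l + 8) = 9*l^4 - 12*l^3 - 39*l^2 + 20*l + 40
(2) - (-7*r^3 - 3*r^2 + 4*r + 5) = 7*r^3 + 3*r^2 - 4*r - 3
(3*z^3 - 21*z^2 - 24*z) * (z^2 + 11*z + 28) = 3*z^5 + 12*z^4 - 171*z^3 - 852*z^2 - 672*z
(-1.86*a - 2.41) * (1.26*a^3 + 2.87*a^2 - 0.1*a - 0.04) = -2.3436*a^4 - 8.3748*a^3 - 6.7307*a^2 + 0.3154*a + 0.0964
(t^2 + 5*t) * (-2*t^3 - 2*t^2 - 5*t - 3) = -2*t^5 - 12*t^4 - 15*t^3 - 28*t^2 - 15*t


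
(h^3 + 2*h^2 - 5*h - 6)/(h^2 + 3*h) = h - 1 - 2/h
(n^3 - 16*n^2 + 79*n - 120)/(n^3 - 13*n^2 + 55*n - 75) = (n - 8)/(n - 5)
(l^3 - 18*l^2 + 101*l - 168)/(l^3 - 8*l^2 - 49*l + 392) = (l - 3)/(l + 7)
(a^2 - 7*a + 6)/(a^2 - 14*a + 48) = (a - 1)/(a - 8)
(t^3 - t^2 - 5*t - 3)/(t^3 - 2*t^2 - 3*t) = (t + 1)/t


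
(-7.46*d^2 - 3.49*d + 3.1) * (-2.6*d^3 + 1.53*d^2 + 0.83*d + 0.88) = 19.396*d^5 - 2.3398*d^4 - 19.5915*d^3 - 4.7185*d^2 - 0.4982*d + 2.728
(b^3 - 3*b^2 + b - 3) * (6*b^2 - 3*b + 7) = 6*b^5 - 21*b^4 + 22*b^3 - 42*b^2 + 16*b - 21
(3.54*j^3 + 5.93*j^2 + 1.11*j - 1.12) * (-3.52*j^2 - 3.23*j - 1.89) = -12.4608*j^5 - 32.3078*j^4 - 29.7517*j^3 - 10.8506*j^2 + 1.5197*j + 2.1168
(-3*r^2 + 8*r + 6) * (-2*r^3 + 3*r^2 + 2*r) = 6*r^5 - 25*r^4 + 6*r^3 + 34*r^2 + 12*r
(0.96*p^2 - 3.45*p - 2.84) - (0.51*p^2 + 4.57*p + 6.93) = 0.45*p^2 - 8.02*p - 9.77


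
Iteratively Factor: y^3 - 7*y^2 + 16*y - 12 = (y - 2)*(y^2 - 5*y + 6) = (y - 3)*(y - 2)*(y - 2)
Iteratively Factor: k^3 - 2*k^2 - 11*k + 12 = (k + 3)*(k^2 - 5*k + 4) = (k - 4)*(k + 3)*(k - 1)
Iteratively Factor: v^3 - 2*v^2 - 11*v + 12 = (v - 1)*(v^2 - v - 12) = (v - 1)*(v + 3)*(v - 4)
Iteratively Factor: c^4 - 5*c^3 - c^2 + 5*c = (c - 1)*(c^3 - 4*c^2 - 5*c) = (c - 5)*(c - 1)*(c^2 + c) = (c - 5)*(c - 1)*(c + 1)*(c)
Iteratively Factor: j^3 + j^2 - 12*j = (j - 3)*(j^2 + 4*j) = j*(j - 3)*(j + 4)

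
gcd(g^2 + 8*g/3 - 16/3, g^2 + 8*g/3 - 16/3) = g^2 + 8*g/3 - 16/3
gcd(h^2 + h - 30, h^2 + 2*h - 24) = h + 6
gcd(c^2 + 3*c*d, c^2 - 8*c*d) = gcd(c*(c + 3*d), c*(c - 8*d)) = c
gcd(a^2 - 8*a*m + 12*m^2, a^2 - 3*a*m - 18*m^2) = a - 6*m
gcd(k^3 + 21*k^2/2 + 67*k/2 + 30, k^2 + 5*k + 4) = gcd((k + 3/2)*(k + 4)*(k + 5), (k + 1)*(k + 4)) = k + 4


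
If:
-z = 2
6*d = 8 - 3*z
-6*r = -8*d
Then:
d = 7/3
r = 28/9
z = -2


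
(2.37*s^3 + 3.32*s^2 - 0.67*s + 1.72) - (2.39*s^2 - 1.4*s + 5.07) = 2.37*s^3 + 0.93*s^2 + 0.73*s - 3.35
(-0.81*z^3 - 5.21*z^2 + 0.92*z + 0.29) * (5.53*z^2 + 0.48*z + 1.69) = -4.4793*z^5 - 29.2001*z^4 + 1.2179*z^3 - 6.7596*z^2 + 1.694*z + 0.4901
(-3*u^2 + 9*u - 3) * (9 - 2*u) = 6*u^3 - 45*u^2 + 87*u - 27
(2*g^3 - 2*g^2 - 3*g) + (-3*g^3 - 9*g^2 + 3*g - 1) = -g^3 - 11*g^2 - 1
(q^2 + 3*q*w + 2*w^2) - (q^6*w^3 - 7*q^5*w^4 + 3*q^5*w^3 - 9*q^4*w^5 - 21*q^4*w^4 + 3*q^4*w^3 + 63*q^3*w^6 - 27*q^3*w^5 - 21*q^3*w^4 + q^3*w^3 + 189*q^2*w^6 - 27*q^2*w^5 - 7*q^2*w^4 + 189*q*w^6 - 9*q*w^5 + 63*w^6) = -q^6*w^3 + 7*q^5*w^4 - 3*q^5*w^3 + 9*q^4*w^5 + 21*q^4*w^4 - 3*q^4*w^3 - 63*q^3*w^6 + 27*q^3*w^5 + 21*q^3*w^4 - q^3*w^3 - 189*q^2*w^6 + 27*q^2*w^5 + 7*q^2*w^4 + q^2 - 189*q*w^6 + 9*q*w^5 + 3*q*w - 63*w^6 + 2*w^2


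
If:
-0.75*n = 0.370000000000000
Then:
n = -0.49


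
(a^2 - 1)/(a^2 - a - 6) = (1 - a^2)/(-a^2 + a + 6)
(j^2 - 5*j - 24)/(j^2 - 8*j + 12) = (j^2 - 5*j - 24)/(j^2 - 8*j + 12)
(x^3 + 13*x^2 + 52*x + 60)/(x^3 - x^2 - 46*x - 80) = (x + 6)/(x - 8)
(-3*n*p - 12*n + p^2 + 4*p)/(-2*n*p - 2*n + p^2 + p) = (3*n*p + 12*n - p^2 - 4*p)/(2*n*p + 2*n - p^2 - p)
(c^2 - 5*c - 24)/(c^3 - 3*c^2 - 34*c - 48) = 1/(c + 2)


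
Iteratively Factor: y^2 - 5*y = (y - 5)*(y)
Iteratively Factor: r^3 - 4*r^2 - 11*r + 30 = (r - 5)*(r^2 + r - 6) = (r - 5)*(r + 3)*(r - 2)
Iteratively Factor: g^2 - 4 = (g + 2)*(g - 2)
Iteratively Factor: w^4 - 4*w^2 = (w + 2)*(w^3 - 2*w^2) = (w - 2)*(w + 2)*(w^2) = w*(w - 2)*(w + 2)*(w)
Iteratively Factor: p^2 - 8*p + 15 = (p - 5)*(p - 3)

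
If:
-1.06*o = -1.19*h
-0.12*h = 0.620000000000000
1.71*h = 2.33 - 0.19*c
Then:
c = 58.76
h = -5.17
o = -5.80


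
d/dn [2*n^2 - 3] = 4*n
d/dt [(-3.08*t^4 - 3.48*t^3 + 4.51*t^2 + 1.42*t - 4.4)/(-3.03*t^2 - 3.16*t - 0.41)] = (18.6648*t^5 + 39.7428*t^4 + 27.0448*t^3 - 5.6686*t^2 - 30.3622*t - 14.4862)/(9.1809*t^4 + 19.1496*t^3 + 12.4702*t^2 + 2.5912*t + 0.1681)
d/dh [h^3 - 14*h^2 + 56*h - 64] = 3*h^2 - 28*h + 56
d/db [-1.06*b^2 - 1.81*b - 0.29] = -2.12*b - 1.81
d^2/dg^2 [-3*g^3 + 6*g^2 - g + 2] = 12 - 18*g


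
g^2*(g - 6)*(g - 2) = g^4 - 8*g^3 + 12*g^2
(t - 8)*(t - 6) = t^2 - 14*t + 48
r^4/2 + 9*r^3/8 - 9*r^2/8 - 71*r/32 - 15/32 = (r/2 + 1/2)*(r - 3/2)*(r + 1/4)*(r + 5/2)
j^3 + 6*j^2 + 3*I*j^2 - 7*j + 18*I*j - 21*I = (j - 1)*(j + 7)*(j + 3*I)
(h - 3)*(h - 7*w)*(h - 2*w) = h^3 - 9*h^2*w - 3*h^2 + 14*h*w^2 + 27*h*w - 42*w^2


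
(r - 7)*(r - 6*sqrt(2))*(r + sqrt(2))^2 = r^4 - 7*r^3 - 4*sqrt(2)*r^3 - 22*r^2 + 28*sqrt(2)*r^2 - 12*sqrt(2)*r + 154*r + 84*sqrt(2)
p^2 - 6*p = p*(p - 6)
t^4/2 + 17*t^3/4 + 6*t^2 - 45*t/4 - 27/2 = (t/2 + 1/2)*(t - 3/2)*(t + 3)*(t + 6)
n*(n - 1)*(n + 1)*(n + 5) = n^4 + 5*n^3 - n^2 - 5*n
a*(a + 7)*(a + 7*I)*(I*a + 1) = I*a^4 - 6*a^3 + 7*I*a^3 - 42*a^2 + 7*I*a^2 + 49*I*a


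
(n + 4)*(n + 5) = n^2 + 9*n + 20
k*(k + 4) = k^2 + 4*k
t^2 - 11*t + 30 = (t - 6)*(t - 5)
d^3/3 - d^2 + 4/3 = (d/3 + 1/3)*(d - 2)^2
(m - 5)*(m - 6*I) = m^2 - 5*m - 6*I*m + 30*I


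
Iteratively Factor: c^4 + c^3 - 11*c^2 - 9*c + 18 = (c + 2)*(c^3 - c^2 - 9*c + 9) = (c - 1)*(c + 2)*(c^2 - 9) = (c - 3)*(c - 1)*(c + 2)*(c + 3)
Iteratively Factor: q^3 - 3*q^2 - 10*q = (q)*(q^2 - 3*q - 10) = q*(q + 2)*(q - 5)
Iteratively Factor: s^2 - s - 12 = (s + 3)*(s - 4)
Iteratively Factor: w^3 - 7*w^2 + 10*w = (w - 2)*(w^2 - 5*w) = (w - 5)*(w - 2)*(w)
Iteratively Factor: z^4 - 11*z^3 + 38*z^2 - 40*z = (z - 4)*(z^3 - 7*z^2 + 10*z) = (z - 5)*(z - 4)*(z^2 - 2*z) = z*(z - 5)*(z - 4)*(z - 2)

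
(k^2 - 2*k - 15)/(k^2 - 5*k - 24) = (k - 5)/(k - 8)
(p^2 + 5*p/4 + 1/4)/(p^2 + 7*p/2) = (4*p^2 + 5*p + 1)/(2*p*(2*p + 7))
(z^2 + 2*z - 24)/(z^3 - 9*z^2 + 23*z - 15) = (z^2 + 2*z - 24)/(z^3 - 9*z^2 + 23*z - 15)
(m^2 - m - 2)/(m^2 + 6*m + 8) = (m^2 - m - 2)/(m^2 + 6*m + 8)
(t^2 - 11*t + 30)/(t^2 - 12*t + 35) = (t - 6)/(t - 7)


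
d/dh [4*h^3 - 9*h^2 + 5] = 6*h*(2*h - 3)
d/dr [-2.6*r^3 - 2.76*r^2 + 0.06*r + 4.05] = -7.8*r^2 - 5.52*r + 0.06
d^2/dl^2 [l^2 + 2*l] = 2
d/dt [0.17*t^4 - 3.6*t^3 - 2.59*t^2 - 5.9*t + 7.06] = 0.68*t^3 - 10.8*t^2 - 5.18*t - 5.9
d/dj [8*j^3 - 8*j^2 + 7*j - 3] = 24*j^2 - 16*j + 7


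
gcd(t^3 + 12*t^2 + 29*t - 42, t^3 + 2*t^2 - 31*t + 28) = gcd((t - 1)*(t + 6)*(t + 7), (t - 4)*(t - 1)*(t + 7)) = t^2 + 6*t - 7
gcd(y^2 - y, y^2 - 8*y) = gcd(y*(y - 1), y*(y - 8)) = y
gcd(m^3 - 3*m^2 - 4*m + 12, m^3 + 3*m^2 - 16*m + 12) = m - 2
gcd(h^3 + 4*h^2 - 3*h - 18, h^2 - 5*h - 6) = 1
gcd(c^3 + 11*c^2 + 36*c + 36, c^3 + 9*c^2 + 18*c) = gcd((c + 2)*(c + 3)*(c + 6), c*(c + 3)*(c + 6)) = c^2 + 9*c + 18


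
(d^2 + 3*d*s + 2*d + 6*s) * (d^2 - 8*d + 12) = d^4 + 3*d^3*s - 6*d^3 - 18*d^2*s - 4*d^2 - 12*d*s + 24*d + 72*s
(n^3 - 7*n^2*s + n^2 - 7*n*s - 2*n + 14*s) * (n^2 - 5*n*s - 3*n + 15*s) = n^5 - 12*n^4*s - 2*n^4 + 35*n^3*s^2 + 24*n^3*s - 5*n^3 - 70*n^2*s^2 + 60*n^2*s + 6*n^2 - 175*n*s^2 - 72*n*s + 210*s^2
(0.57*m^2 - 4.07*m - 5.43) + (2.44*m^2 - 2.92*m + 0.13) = 3.01*m^2 - 6.99*m - 5.3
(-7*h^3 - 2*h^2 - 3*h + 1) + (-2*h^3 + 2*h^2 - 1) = -9*h^3 - 3*h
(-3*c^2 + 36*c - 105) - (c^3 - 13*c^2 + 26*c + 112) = -c^3 + 10*c^2 + 10*c - 217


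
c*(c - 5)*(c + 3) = c^3 - 2*c^2 - 15*c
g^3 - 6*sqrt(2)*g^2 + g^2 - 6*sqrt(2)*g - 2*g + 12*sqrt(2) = (g - 1)*(g + 2)*(g - 6*sqrt(2))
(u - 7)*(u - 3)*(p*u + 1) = p*u^3 - 10*p*u^2 + 21*p*u + u^2 - 10*u + 21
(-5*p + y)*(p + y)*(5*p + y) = -25*p^3 - 25*p^2*y + p*y^2 + y^3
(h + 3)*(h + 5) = h^2 + 8*h + 15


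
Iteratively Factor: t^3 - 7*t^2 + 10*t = (t - 5)*(t^2 - 2*t) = (t - 5)*(t - 2)*(t)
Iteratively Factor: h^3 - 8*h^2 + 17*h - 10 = (h - 5)*(h^2 - 3*h + 2) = (h - 5)*(h - 2)*(h - 1)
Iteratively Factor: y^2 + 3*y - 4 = (y + 4)*(y - 1)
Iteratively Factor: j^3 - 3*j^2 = (j - 3)*(j^2) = j*(j - 3)*(j)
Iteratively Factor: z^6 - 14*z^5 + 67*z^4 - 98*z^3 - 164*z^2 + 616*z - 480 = (z - 2)*(z^5 - 12*z^4 + 43*z^3 - 12*z^2 - 188*z + 240) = (z - 3)*(z - 2)*(z^4 - 9*z^3 + 16*z^2 + 36*z - 80) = (z - 4)*(z - 3)*(z - 2)*(z^3 - 5*z^2 - 4*z + 20) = (z - 4)*(z - 3)*(z - 2)^2*(z^2 - 3*z - 10) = (z - 4)*(z - 3)*(z - 2)^2*(z + 2)*(z - 5)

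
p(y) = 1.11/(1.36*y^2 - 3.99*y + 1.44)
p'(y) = 1.11*(3.99 - 2.72*y)/(1.36*y^2 - 3.99*y + 1.44)^2 = (4.4289 - 3.0192*y)/(1.36*y^2 - 3.99*y + 1.44)^2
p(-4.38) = 0.02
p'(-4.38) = 0.01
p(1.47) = -0.75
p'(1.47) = -0.00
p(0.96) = -0.98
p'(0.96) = 1.18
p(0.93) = -1.01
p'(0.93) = 1.35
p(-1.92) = 0.08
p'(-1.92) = 0.05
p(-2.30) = 0.06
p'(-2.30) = 0.04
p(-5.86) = 0.02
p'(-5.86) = 0.00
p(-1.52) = 0.10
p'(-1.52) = 0.08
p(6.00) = 0.04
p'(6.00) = -0.02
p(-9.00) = 0.01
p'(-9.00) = 0.00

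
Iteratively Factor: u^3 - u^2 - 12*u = (u - 4)*(u^2 + 3*u) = (u - 4)*(u + 3)*(u)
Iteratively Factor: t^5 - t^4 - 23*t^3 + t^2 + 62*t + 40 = (t - 5)*(t^4 + 4*t^3 - 3*t^2 - 14*t - 8) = (t - 5)*(t + 4)*(t^3 - 3*t - 2) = (t - 5)*(t + 1)*(t + 4)*(t^2 - t - 2) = (t - 5)*(t - 2)*(t + 1)*(t + 4)*(t + 1)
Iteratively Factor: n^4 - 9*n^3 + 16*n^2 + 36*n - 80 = (n - 2)*(n^3 - 7*n^2 + 2*n + 40) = (n - 2)*(n + 2)*(n^2 - 9*n + 20) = (n - 5)*(n - 2)*(n + 2)*(n - 4)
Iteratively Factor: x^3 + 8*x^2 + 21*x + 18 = (x + 3)*(x^2 + 5*x + 6) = (x + 2)*(x + 3)*(x + 3)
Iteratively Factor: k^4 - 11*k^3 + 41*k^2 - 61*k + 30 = (k - 1)*(k^3 - 10*k^2 + 31*k - 30) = (k - 5)*(k - 1)*(k^2 - 5*k + 6) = (k - 5)*(k - 3)*(k - 1)*(k - 2)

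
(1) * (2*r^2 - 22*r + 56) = 2*r^2 - 22*r + 56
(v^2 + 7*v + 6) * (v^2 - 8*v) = v^4 - v^3 - 50*v^2 - 48*v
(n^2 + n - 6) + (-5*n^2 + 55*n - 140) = -4*n^2 + 56*n - 146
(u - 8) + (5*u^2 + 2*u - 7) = 5*u^2 + 3*u - 15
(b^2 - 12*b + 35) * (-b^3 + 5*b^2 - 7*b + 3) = -b^5 + 17*b^4 - 102*b^3 + 262*b^2 - 281*b + 105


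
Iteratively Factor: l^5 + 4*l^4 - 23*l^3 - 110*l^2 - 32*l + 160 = (l + 2)*(l^4 + 2*l^3 - 27*l^2 - 56*l + 80) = (l - 5)*(l + 2)*(l^3 + 7*l^2 + 8*l - 16) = (l - 5)*(l + 2)*(l + 4)*(l^2 + 3*l - 4) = (l - 5)*(l + 2)*(l + 4)^2*(l - 1)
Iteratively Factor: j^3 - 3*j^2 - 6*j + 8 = (j - 1)*(j^2 - 2*j - 8) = (j - 1)*(j + 2)*(j - 4)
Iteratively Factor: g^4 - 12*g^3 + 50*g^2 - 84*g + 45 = (g - 1)*(g^3 - 11*g^2 + 39*g - 45) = (g - 3)*(g - 1)*(g^2 - 8*g + 15) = (g - 3)^2*(g - 1)*(g - 5)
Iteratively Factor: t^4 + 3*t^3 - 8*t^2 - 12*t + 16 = (t + 2)*(t^3 + t^2 - 10*t + 8) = (t + 2)*(t + 4)*(t^2 - 3*t + 2) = (t - 1)*(t + 2)*(t + 4)*(t - 2)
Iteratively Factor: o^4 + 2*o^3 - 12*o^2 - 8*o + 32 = (o + 4)*(o^3 - 2*o^2 - 4*o + 8) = (o - 2)*(o + 4)*(o^2 - 4) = (o - 2)*(o + 2)*(o + 4)*(o - 2)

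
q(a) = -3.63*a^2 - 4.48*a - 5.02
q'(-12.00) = 82.64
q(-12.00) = -473.98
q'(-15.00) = 104.42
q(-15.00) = -754.57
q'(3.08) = -26.84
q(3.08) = -53.25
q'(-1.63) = 7.35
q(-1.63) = -7.36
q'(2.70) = -24.08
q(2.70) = -43.58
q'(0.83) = -10.51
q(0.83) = -11.24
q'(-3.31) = 19.55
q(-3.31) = -29.96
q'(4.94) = -40.34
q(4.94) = -115.74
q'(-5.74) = 37.19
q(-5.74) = -98.90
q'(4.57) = -37.66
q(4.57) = -101.31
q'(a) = -7.26*a - 4.48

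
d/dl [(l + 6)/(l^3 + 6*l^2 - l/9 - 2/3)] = -162*l/(81*l^4 - 18*l^2 + 1)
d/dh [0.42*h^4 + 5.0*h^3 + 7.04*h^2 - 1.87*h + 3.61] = 1.68*h^3 + 15.0*h^2 + 14.08*h - 1.87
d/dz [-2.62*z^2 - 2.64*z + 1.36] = -5.24*z - 2.64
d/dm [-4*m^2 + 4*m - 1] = 4 - 8*m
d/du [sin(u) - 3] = cos(u)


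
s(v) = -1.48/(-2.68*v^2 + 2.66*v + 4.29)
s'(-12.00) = 0.00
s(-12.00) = 0.00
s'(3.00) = -0.14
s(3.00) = 0.12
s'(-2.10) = 0.12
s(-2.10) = 0.11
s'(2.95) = -0.16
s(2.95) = 0.13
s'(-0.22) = 0.44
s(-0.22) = -0.41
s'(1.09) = -0.29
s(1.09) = -0.37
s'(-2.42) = 0.07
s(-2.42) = 0.08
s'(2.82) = -0.20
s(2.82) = 0.16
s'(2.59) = -0.36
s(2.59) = 0.22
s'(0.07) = 0.17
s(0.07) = -0.33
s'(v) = -1.48*(5.36*v - 2.66)/(-2.68*v^2 + 2.66*v + 4.29)^2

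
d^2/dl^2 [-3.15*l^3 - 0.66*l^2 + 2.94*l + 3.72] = -18.9*l - 1.32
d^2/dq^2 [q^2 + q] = 2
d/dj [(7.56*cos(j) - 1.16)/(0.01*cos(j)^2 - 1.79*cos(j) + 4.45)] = (0.0756*cos(j)^2 - 0.0231999999999992*cos(j) - 31.5656)*sin(j)/(0.0001*cos(j)^4 - 0.0358*cos(j)^3 + 3.2931*cos(j)^2 - 15.931*cos(j) + 19.8025)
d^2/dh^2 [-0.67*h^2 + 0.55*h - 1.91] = -1.34000000000000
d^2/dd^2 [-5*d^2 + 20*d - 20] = -10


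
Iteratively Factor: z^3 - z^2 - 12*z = (z - 4)*(z^2 + 3*z) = z*(z - 4)*(z + 3)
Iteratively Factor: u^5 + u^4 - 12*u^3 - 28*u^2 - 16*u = (u + 2)*(u^4 - u^3 - 10*u^2 - 8*u) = (u + 2)^2*(u^3 - 3*u^2 - 4*u) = (u - 4)*(u + 2)^2*(u^2 + u) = u*(u - 4)*(u + 2)^2*(u + 1)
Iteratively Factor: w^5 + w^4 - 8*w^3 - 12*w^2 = (w + 2)*(w^4 - w^3 - 6*w^2) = (w + 2)^2*(w^3 - 3*w^2) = w*(w + 2)^2*(w^2 - 3*w) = w*(w - 3)*(w + 2)^2*(w)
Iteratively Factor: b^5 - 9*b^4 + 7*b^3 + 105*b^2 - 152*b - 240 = (b + 1)*(b^4 - 10*b^3 + 17*b^2 + 88*b - 240) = (b - 4)*(b + 1)*(b^3 - 6*b^2 - 7*b + 60) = (b - 4)*(b + 1)*(b + 3)*(b^2 - 9*b + 20) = (b - 5)*(b - 4)*(b + 1)*(b + 3)*(b - 4)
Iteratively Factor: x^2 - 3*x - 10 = (x + 2)*(x - 5)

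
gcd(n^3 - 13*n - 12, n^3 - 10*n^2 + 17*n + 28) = n^2 - 3*n - 4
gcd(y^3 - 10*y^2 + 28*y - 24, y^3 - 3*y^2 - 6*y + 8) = 1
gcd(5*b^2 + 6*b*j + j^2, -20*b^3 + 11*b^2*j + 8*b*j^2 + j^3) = 5*b + j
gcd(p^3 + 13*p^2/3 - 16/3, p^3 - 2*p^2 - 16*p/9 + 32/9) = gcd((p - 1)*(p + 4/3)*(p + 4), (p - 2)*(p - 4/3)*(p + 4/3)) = p + 4/3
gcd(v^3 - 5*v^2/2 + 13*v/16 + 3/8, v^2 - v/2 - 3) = v - 2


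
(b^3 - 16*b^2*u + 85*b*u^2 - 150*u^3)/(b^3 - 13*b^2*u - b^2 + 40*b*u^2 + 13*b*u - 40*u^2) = (-b^2 + 11*b*u - 30*u^2)/(-b^2 + 8*b*u + b - 8*u)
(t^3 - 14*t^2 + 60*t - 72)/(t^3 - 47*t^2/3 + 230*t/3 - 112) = 3*(t^2 - 8*t + 12)/(3*t^2 - 29*t + 56)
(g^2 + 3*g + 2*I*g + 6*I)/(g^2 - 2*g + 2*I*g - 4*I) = (g + 3)/(g - 2)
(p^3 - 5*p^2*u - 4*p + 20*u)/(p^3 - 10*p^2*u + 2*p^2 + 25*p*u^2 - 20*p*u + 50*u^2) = (p - 2)/(p - 5*u)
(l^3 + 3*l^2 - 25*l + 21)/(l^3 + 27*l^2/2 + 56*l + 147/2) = 2*(l^2 - 4*l + 3)/(2*l^2 + 13*l + 21)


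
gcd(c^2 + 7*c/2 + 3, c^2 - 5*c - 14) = c + 2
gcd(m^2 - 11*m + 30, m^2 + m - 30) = m - 5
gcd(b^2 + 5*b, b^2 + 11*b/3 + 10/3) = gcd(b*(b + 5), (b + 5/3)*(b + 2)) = 1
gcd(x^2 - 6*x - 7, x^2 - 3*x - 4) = x + 1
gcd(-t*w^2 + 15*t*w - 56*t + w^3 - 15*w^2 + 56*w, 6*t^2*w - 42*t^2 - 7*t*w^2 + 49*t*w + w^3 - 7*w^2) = t*w - 7*t - w^2 + 7*w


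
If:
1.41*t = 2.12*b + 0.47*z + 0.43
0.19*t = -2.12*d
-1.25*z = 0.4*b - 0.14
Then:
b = 0.35 - 3.125*z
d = 0.391225076943664*z - 0.0744948481198983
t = 0.831205673758865 - 4.36524822695035*z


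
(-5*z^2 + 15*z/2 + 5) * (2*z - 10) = -10*z^3 + 65*z^2 - 65*z - 50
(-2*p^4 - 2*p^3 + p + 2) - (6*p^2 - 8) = -2*p^4 - 2*p^3 - 6*p^2 + p + 10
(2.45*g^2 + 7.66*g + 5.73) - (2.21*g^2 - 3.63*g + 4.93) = 0.24*g^2 + 11.29*g + 0.800000000000001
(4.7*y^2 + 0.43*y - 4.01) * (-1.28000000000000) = -6.016*y^2 - 0.5504*y + 5.1328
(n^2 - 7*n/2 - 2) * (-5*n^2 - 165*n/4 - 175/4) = -5*n^4 - 95*n^3/4 + 885*n^2/8 + 1885*n/8 + 175/2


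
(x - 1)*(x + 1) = x^2 - 1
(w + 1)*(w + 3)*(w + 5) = w^3 + 9*w^2 + 23*w + 15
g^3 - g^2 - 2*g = g*(g - 2)*(g + 1)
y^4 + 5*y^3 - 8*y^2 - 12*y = y*(y - 2)*(y + 1)*(y + 6)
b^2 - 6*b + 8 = (b - 4)*(b - 2)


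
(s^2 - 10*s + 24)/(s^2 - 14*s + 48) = (s - 4)/(s - 8)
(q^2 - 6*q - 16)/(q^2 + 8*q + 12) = (q - 8)/(q + 6)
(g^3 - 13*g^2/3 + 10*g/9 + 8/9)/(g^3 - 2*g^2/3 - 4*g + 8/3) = (3*g^2 - 11*g - 4)/(3*(g^2 - 4))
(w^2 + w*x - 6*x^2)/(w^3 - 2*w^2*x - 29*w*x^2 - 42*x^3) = (-w + 2*x)/(-w^2 + 5*w*x + 14*x^2)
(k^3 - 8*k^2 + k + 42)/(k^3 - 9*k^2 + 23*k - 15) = (k^2 - 5*k - 14)/(k^2 - 6*k + 5)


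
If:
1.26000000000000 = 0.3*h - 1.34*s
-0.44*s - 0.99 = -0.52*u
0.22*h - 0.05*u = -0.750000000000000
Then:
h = -3.30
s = -1.68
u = 0.48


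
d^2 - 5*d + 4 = (d - 4)*(d - 1)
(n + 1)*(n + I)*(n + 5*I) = n^3 + n^2 + 6*I*n^2 - 5*n + 6*I*n - 5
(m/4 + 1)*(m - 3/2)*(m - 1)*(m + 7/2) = m^4/4 + 5*m^3/4 - 13*m^2/16 - 95*m/16 + 21/4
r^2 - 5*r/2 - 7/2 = (r - 7/2)*(r + 1)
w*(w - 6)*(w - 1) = w^3 - 7*w^2 + 6*w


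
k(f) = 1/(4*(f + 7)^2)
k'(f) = -1/(2*(f + 7)^3)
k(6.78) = 0.00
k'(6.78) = -0.00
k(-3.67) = 0.02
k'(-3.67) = -0.01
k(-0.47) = 0.01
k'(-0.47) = -0.00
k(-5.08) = 0.07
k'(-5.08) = -0.07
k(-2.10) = 0.01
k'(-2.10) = -0.00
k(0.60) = 0.00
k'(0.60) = -0.00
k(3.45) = 0.00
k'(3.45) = -0.00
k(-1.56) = 0.01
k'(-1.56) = -0.00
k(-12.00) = 0.01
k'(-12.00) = 0.00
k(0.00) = 0.01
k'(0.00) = 0.00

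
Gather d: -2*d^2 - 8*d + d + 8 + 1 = -2*d^2 - 7*d + 9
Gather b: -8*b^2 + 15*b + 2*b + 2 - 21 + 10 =-8*b^2 + 17*b - 9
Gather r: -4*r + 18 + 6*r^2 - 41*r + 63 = 6*r^2 - 45*r + 81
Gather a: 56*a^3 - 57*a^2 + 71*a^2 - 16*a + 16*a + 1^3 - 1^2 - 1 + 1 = 56*a^3 + 14*a^2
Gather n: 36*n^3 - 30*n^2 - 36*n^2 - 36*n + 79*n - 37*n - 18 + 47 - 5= 36*n^3 - 66*n^2 + 6*n + 24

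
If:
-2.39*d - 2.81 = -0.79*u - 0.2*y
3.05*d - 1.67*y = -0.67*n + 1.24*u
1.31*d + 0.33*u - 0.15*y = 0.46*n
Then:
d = 0.637497595472663*y + 1.01510663690913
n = 2.69136107623541*y + 7.64570298037285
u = 1.67546740908818*y + 6.62798083824408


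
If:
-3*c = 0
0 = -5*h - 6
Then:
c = 0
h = -6/5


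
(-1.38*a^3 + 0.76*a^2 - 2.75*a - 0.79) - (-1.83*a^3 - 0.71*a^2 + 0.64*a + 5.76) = 0.45*a^3 + 1.47*a^2 - 3.39*a - 6.55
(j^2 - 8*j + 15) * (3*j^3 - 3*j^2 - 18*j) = 3*j^5 - 27*j^4 + 51*j^3 + 99*j^2 - 270*j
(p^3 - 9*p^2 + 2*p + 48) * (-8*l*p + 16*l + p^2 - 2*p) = -8*l*p^4 + 88*l*p^3 - 160*l*p^2 - 352*l*p + 768*l + p^5 - 11*p^4 + 20*p^3 + 44*p^2 - 96*p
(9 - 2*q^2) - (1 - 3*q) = -2*q^2 + 3*q + 8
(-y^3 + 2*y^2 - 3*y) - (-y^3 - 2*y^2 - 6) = 4*y^2 - 3*y + 6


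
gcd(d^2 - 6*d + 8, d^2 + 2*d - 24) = d - 4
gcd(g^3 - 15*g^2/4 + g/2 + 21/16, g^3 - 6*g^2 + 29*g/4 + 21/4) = g^2 - 3*g - 7/4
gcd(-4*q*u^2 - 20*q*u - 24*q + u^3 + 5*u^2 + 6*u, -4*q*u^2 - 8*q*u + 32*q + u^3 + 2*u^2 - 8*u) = 4*q - u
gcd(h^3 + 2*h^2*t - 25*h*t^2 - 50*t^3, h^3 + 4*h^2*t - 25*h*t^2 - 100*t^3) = -h^2 + 25*t^2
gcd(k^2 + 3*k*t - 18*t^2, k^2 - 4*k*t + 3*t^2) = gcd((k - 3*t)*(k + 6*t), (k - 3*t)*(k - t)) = -k + 3*t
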